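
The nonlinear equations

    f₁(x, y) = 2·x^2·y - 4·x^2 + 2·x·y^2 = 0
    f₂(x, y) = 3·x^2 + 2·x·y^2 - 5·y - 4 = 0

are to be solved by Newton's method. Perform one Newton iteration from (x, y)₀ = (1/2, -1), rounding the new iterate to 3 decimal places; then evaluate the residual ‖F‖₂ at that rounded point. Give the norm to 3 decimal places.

At (1/2, -1): F = (-0.500, 2.750).
Jacobian J = [[4·x·y - 8·x + 2·y^2, 2·x^2 + 4·x·y], [6·x + 2·y^2, 4·x·y - 5]].
At the point, J = [[-4.000, -1.500], [5.000, -7.000]] (det J = 35.500).
Solving J·Δ = −F gives Δ = (-0.215, 0.239).
Then the next iterate is (x, y)₁ = (0.285, -0.761).
Re-evaluating at (0.285, -0.761): F = (-0.11843, 0.37877), so ‖F‖₂ = 0.397.

0.397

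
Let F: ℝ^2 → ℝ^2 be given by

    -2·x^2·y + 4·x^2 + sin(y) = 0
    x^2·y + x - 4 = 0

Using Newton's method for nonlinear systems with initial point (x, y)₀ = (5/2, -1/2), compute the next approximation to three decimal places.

(1.502, 0.000)

At (5/2, -1/2): F = (30.77057, -4.625).
Jacobian J = [[-4·x·y + 8·x, -2·x^2 + cos(y)], [2·x·y + 1, x^2]].
At the point, J = [[25.000, -11.62242], [-1.500, 6.250]] (det J = 138.81637).
Solving J·Δ = −F gives Δ = (-0.998, 0.500).
Then the next iterate is (x, y)₁ = (1.502, 0.000).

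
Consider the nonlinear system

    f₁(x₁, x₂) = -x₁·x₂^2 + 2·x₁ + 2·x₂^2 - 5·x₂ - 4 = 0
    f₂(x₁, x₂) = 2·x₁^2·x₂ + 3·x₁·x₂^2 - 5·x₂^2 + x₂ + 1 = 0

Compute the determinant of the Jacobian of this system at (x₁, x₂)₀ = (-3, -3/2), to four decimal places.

479.7500

J = [[-x₂^2 + 2, -2·x₁·x₂ + 4·x₂ - 5], [4·x₁·x₂ + 3·x₂^2, 2·x₁^2 + 6·x₁·x₂ - 10·x₂ + 1]].
At the point, J = [[-0.2500, -20.0000], [24.7500, 61.0000]].
det J = 479.7500.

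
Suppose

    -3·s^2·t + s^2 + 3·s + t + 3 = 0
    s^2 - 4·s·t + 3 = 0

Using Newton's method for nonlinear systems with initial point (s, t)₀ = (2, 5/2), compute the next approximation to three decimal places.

(2.229, 0.703)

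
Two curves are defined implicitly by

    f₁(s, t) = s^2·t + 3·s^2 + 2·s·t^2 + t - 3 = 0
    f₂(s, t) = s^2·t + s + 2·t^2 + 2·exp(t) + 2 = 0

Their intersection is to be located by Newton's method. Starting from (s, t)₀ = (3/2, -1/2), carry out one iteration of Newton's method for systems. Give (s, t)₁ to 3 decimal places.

At (3/2, -1/2): F = (2.875, 4.08806).
Jacobian J = [[2·s·t + 6·s + 2·t^2, s^2 + 4·s·t + 1], [2·s·t + 1, s^2 + 4·t + 2·exp(t)]].
At the point, J = [[8.000, 0.250], [-0.500, 1.46306]] (det J = 11.82949).
Solving J·Δ = −F gives Δ = (-0.269, -2.886).
Then the next iterate is (s, t)₁ = (1.231, -3.386).

(1.231, -3.386)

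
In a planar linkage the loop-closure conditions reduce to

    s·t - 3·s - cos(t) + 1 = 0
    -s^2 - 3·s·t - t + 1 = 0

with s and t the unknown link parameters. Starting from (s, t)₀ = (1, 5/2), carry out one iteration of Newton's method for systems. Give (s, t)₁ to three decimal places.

At (1, 5/2): F = (1.30114, -10.000).
Jacobian J = [[t - 3, s + sin(t)], [-2·s - 3·t, -3·s - 1]].
At the point, J = [[-0.500, 1.59847], [-9.500, -4.000]] (det J = 17.18549).
Solving J·Δ = −F gives Δ = (-0.627, -1.010).
Then the next iterate is (s, t)₁ = (0.373, 1.490).

(0.373, 1.490)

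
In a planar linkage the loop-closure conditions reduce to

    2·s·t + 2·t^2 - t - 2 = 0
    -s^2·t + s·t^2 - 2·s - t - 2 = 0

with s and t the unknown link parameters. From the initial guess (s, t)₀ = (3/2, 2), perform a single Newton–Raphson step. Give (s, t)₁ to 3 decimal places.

At (3/2, 2): F = (10.000, -5.500).
Jacobian J = [[2·t, 2·s + 4·t - 1], [-2·s·t + t^2 - 2, -s^2 + 2·s·t - 1]].
At the point, J = [[4.000, 10.000], [-4.000, 2.750]] (det J = 51.000).
Solving J·Δ = −F gives Δ = (-1.618, -0.353).
Then the next iterate is (s, t)₁ = (-0.118, 1.647).

(-0.118, 1.647)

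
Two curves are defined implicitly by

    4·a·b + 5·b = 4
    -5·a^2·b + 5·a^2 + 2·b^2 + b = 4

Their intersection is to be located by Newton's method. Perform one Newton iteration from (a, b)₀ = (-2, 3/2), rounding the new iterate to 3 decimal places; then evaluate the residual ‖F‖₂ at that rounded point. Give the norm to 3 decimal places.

At (-2, 3/2): F = (-8.500, -8.000).
Jacobian J = [[4·b, 4·a + 5], [-10·a·b + 10·a, -5·a^2 + 4·b + 1]].
At the point, J = [[6.000, -3.000], [10.000, -13.000]] (det J = -48.000).
Solving J·Δ = −F gives Δ = (1.802, 0.771).
Then the next iterate is (a, b)₁ = (-0.198, 2.271).
Re-evaluating at (-0.198, 2.271): F = (5.55637, 8.33674), so ‖F‖₂ = 10.019.

10.019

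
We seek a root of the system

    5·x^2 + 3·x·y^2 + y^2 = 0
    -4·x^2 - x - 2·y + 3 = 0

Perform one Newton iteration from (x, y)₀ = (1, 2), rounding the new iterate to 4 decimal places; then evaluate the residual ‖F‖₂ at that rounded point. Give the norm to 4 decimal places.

6.0386

At (1, 2): F = (21.0000, -6.0000).
Jacobian J = [[10·x + 3·y^2, 6·x·y + 2·y], [-8·x - 1, -2]].
At the point, J = [[22.0000, 16.0000], [-9.0000, -2.0000]] (det J = 100.0000).
Solving J·Δ = −F gives Δ = (-0.5400, -0.5700).
Then the next iterate is (x, y)₁ = (0.4600, 1.4300).
Re-evaluating at (0.4600, 1.4300): F = (5.924862, -1.1664), so ‖F‖₂ = 6.0386.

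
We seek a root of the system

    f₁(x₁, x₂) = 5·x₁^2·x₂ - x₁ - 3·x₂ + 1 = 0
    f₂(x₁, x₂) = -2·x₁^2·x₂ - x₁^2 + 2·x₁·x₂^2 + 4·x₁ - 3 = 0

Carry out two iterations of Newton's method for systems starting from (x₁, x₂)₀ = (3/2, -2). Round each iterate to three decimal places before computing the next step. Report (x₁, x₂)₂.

At (3/2, -2): F = (-17.000, 21.750).
Jacobian J = [[10·x₁·x₂ - 1, 5·x₁^2 - 3], [-4·x₁·x₂ - 2·x₁ + 2·x₂^2 + 4, -2·x₁^2 + 4·x₁·x₂]].
At the point, J = [[-31.000, 8.250], [21.000, -16.500]] (det J = 338.250).
Solving J·Δ = −F gives Δ = (-0.299, 0.938).
Then the next iterate is (x₁, x₂)₁ = (1.201, -1.062).
Round to (1.201, -1.062) and repeat: F = (-4.67415, 6.13434), J = [[-13.75462, 4.21201], [8.95554, -7.98665]].
Δ = (-0.159, 0.589), so (x₁, x₂)₂ = (1.042, -0.473).

(1.042, -0.473)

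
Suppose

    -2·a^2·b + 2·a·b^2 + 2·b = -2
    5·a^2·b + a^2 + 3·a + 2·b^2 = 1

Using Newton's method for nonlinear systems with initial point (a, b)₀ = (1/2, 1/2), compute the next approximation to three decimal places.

(0.783, -0.643)

At (1/2, 1/2): F = (3.000, 1.875).
Jacobian J = [[-4·a·b + 2·b^2, -2·a^2 + 4·a·b + 2], [10·a·b + 2·a + 3, 5·a^2 + 4·b]].
At the point, J = [[-0.500, 2.500], [6.500, 3.250]] (det J = -17.875).
Solving J·Δ = −F gives Δ = (0.283, -1.143).
Then the next iterate is (a, b)₁ = (0.783, -0.643).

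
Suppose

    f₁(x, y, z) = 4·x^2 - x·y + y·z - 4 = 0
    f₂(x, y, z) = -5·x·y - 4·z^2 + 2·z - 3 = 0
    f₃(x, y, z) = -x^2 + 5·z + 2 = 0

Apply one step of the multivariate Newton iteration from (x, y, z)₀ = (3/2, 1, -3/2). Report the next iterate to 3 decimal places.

(1.122, 0.722, -0.177)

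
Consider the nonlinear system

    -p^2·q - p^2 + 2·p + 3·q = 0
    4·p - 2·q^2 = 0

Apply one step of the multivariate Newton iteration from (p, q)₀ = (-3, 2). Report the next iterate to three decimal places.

(-2.294, -0.147)

At (-3, 2): F = (-27.000, -20.000).
Jacobian J = [[-2·p·q - 2·p + 2, -p^2 + 3], [4, -4·q]].
At the point, J = [[20.000, -6.000], [4.000, -8.000]] (det J = -136.000).
Solving J·Δ = −F gives Δ = (0.706, -2.147).
Then the next iterate is (p, q)₁ = (-2.294, -0.147).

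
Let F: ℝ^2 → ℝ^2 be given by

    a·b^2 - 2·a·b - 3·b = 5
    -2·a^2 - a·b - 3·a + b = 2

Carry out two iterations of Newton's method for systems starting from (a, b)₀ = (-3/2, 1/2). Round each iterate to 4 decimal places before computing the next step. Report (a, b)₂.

(2.8298, -5.0933)

At (-3/2, 1/2): F = (-5.3750, -0.7500).
Jacobian J = [[b^2 - 2·b, 2·a·b - 2·a - 3], [-4·a - b - 3, -a + 1]].
At the point, J = [[-0.7500, -1.5000], [2.5000, 2.5000]] (det J = 1.8750).
Solving J·Δ = −F gives Δ = (7.7667, -7.4667).
Then the next iterate is (a, b)₁ = (6.2667, -6.9667).
Round to (6.2667, -6.9667) and repeat: F = (407.370251, -62.651639), J = [[62.468309, -102.849838], [-21.1001, -5.2667]].
Δ = (-3.4369, 1.8734), so (a, b)₂ = (2.8298, -5.0933).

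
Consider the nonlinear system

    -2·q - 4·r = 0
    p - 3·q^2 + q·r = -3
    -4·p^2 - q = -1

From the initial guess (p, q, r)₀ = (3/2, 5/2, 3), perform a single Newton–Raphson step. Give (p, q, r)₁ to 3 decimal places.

At (3/2, 5/2, 3): F = (-17.000, -6.750, -10.500).
Jacobian J = [[0, -2, -4], [1, -6·q + r, q], [-8·p, -1, 0]].
At the point, J = [[0.000, -2.000, -4.000], [1.000, -12.000, 2.500], [-12.000, -1.000, 0.000]] (det J = 640.000).
Solving J·Δ = −F gives Δ = (-0.761, -1.369, -3.566).
Then the next iterate is (p, q, r)₁ = (0.739, 1.131, -0.566).

(0.739, 1.131, -0.566)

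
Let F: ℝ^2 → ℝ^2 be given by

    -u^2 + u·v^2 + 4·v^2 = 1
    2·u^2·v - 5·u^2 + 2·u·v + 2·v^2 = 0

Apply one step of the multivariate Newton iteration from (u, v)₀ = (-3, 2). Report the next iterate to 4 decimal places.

At (-3, 2): F = (-6.0000, -13.0000).
Jacobian J = [[-2·u + v^2, 2·u·v + 8·v], [4·u·v - 10·u + 2·v, 2·u^2 + 2·u + 4·v]].
At the point, J = [[10.0000, 4.0000], [10.0000, 20.0000]] (det J = 160.0000).
Solving J·Δ = −F gives Δ = (0.4250, 0.4375).
Then the next iterate is (u, v)₁ = (-2.5750, 2.4375).

(-2.5750, 2.4375)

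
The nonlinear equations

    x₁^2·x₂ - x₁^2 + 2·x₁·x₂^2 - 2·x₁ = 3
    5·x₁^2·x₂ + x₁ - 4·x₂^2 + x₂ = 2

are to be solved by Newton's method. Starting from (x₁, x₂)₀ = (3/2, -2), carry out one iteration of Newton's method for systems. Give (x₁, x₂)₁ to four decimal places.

(0.3546, -1.7245)

At (3/2, -2): F = (-0.7500, -41.0000).
Jacobian J = [[2·x₁·x₂ - 2·x₁ + 2·x₂^2 - 2, x₁^2 + 4·x₁·x₂], [10·x₁·x₂ + 1, 5·x₁^2 - 8·x₂ + 1]].
At the point, J = [[-3.0000, -9.7500], [-29.0000, 28.2500]] (det J = -367.5000).
Solving J·Δ = −F gives Δ = (-1.1454, 0.2755).
Then the next iterate is (x₁, x₂)₁ = (0.3546, -1.7245).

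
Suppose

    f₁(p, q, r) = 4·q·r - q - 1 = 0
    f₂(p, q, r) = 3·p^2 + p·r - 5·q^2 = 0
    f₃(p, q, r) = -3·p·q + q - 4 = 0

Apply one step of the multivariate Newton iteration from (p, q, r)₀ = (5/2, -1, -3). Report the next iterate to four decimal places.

(1.3752, -1.1345, 0.4372)

At (5/2, -1, -3): F = (12.0000, 6.2500, 2.5000).
Jacobian J = [[0, 4·r - 1, 4·q], [6·p + r, -10·q, p], [-3·q, -3·p + 1, 0]].
At the point, J = [[0.0000, -13.0000, -4.0000], [12.0000, 10.0000, 2.5000], [3.0000, -6.5000, 0.0000]] (det J = 334.5000).
Solving J·Δ = −F gives Δ = (-1.1248, -0.1345, 3.4372).
Then the next iterate is (p, q, r)₁ = (1.3752, -1.1345, 0.4372).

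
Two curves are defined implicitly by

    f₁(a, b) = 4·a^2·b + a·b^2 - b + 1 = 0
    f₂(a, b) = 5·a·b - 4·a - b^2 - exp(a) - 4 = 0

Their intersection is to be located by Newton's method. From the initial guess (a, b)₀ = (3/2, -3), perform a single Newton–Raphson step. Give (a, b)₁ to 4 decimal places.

At (3/2, -3): F = (-9.5000, -45.981689).
Jacobian J = [[8·a·b + b^2, 4·a^2 + 2·a·b - 1], [5·b - exp(a) - 4, 5·a - 2·b]].
At the point, J = [[-27.0000, -1.0000], [-23.481689, 13.5000]] (det J = -387.981689).
Solving J·Δ = −F gives Δ = (-0.4491, 2.6249).
Then the next iterate is (a, b)₁ = (1.0509, -0.3751).

(1.0509, -0.3751)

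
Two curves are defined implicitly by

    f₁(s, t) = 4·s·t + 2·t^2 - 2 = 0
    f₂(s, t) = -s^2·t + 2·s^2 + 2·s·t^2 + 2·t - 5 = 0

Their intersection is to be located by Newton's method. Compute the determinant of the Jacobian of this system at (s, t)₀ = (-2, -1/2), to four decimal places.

-99.0000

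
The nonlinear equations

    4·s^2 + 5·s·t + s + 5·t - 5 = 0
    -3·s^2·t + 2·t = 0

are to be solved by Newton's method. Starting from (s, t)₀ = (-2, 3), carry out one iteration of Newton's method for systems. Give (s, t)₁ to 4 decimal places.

(-1.5000, 1.8000)

At (-2, 3): F = (-6.0000, -30.0000).
Jacobian J = [[8·s + 5·t + 1, 5·s + 5], [-6·s·t, -3·s^2 + 2]].
At the point, J = [[0.0000, -5.0000], [36.0000, -10.0000]] (det J = 180.0000).
Solving J·Δ = −F gives Δ = (0.5000, -1.2000).
Then the next iterate is (s, t)₁ = (-1.5000, 1.8000).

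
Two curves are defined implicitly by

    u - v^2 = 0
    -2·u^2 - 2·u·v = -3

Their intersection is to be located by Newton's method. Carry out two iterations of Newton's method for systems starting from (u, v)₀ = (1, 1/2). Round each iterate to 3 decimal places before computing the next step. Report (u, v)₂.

(0.845, 0.926)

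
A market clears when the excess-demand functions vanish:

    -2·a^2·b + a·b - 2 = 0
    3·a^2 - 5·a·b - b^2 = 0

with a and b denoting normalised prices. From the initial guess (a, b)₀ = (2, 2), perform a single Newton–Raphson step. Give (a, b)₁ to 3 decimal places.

(1.404, 1.058)

At (2, 2): F = (-14.000, -12.000).
Jacobian J = [[-4·a·b + b, -2·a^2 + a], [6·a - 5·b, -5·a - 2·b]].
At the point, J = [[-14.000, -6.000], [2.000, -14.000]] (det J = 208.000).
Solving J·Δ = −F gives Δ = (-0.596, -0.942).
Then the next iterate is (a, b)₁ = (1.404, 1.058).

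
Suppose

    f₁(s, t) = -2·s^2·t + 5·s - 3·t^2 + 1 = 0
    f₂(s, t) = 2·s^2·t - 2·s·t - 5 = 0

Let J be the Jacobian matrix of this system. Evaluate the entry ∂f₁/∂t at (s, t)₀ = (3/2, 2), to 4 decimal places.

∂f₁/∂t = -2·s^2 - 6·t.
At (3/2, 2) this is -16.5000.

-16.5000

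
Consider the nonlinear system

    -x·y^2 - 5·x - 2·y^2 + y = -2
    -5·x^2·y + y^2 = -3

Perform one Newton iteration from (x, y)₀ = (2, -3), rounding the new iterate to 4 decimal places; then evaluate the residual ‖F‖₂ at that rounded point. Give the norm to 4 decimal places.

24.7633

At (2, -3): F = (-47.0000, 72.0000).
Jacobian J = [[-y^2 - 5, -2·x·y - 4·y + 1], [-10·x·y, -5·x^2 + 2·y]].
At the point, J = [[-14.0000, 25.0000], [60.0000, -26.0000]] (det J = -1136.0000).
Solving J·Δ = −F gives Δ = (-0.5088, 1.5951).
Then the next iterate is (x, y)₁ = (1.4912, -1.4049).
Re-evaluating at (1.4912, -1.4049): F = (-13.751635, 20.593966), so ‖F‖₂ = 24.7633.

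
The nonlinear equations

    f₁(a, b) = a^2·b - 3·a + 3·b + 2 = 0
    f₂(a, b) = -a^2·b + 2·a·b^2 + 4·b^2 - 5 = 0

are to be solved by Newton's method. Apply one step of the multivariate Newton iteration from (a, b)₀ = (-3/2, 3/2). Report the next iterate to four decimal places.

At (-3/2, 3/2): F = (14.3750, -6.1250).
Jacobian J = [[2·a·b - 3, a^2 + 3], [-2·a·b + 2·b^2, -a^2 + 4·a·b + 8·b]].
At the point, J = [[-7.5000, 5.2500], [9.0000, 0.7500]] (det J = -52.8750).
Solving J·Δ = −F gives Δ = (0.8121, -1.5780).
Then the next iterate is (a, b)₁ = (-0.6879, -0.0780).

(-0.6879, -0.0780)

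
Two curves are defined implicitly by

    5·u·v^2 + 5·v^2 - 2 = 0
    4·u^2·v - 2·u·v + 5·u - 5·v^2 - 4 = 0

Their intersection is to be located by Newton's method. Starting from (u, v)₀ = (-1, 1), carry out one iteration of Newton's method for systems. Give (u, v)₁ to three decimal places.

(-0.600, -1.500)

At (-1, 1): F = (-2.000, -8.000).
Jacobian J = [[5·v^2, 10·u·v + 10·v], [8·u·v - 2·v + 5, 4·u^2 - 2·u - 10·v]].
At the point, J = [[5.000, 0.000], [-5.000, -4.000]] (det J = -20.000).
Solving J·Δ = −F gives Δ = (0.400, -2.500).
Then the next iterate is (u, v)₁ = (-0.600, -1.500).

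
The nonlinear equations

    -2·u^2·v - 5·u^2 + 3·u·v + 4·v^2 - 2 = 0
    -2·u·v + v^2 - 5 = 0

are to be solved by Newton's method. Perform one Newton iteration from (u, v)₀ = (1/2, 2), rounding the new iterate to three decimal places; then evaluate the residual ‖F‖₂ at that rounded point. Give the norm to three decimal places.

At (1/2, 2): F = (14.750, -3.000).
Jacobian J = [[-4·u·v - 10·u + 3·v, -2·u^2 + 3·u + 8·v], [-2·v, -2·u + 2·v]].
At the point, J = [[-3.000, 17.000], [-4.000, 3.000]] (det J = 59.000).
Solving J·Δ = −F gives Δ = (-1.614, -1.153).
Then the next iterate is (u, v)₁ = (-1.114, 0.847).
Re-evaluating at (-1.114, 0.847): F = (-10.26827, -2.39548), so ‖F‖₂ = 10.544.

10.544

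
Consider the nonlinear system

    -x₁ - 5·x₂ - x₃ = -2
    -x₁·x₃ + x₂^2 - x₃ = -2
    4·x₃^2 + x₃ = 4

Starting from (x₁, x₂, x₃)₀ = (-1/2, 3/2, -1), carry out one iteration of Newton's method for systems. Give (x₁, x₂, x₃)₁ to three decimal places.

(-6.768, 1.982, -1.143)

At (-1/2, 3/2, -1): F = (-4.000, 4.750, -1.000).
Jacobian J = [[-1, -5, -1], [-x₃, 2·x₂, -x₁ - 1], [0, 0, 8·x₃ + 1]].
At the point, J = [[-1.000, -5.000, -1.000], [1.000, 3.000, -0.500], [0.000, 0.000, -7.000]] (det J = -14.000).
Solving J·Δ = −F gives Δ = (-6.268, 0.482, -0.143).
Then the next iterate is (x₁, x₂, x₃)₁ = (-6.768, 1.982, -1.143).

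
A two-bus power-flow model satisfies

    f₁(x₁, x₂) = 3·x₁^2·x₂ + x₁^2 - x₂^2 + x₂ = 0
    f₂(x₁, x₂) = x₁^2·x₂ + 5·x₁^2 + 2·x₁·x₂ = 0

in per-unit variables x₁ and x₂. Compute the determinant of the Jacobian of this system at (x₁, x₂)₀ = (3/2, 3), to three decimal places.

J = [[6·x₁·x₂ + 2·x₁, 3·x₁^2 - 2·x₂ + 1], [2·x₁·x₂ + 10·x₁ + 2·x₂, x₁^2 + 2·x₁]].
At the point, J = [[30.000, 1.750], [30.000, 5.250]].
det J = 105.000.

105.000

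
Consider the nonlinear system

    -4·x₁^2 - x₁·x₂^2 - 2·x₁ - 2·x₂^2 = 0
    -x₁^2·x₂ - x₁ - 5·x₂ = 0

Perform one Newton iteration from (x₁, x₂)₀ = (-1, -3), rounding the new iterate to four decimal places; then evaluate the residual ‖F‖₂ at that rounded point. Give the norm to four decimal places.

4.1457

At (-1, -3): F = (-11.0000, 19.0000).
Jacobian J = [[-8·x₁ - x₂^2 - 2, -2·x₁·x₂ - 4·x₂], [-2·x₁·x₂ - 1, -x₁^2 - 5]].
At the point, J = [[-3.0000, 6.0000], [-7.0000, -6.0000]] (det J = 60.0000).
Solving J·Δ = −F gives Δ = (0.8000, 2.2333).
Then the next iterate is (x₁, x₂)₁ = (-0.2000, -0.7667).
Re-evaluating at (-0.2000, -0.7667): F = (-0.818092, 4.064168), so ‖F‖₂ = 4.1457.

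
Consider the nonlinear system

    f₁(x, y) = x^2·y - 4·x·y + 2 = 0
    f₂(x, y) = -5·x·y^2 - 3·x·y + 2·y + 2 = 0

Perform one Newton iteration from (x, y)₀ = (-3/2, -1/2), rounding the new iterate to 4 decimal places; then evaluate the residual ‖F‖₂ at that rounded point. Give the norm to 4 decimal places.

2.6672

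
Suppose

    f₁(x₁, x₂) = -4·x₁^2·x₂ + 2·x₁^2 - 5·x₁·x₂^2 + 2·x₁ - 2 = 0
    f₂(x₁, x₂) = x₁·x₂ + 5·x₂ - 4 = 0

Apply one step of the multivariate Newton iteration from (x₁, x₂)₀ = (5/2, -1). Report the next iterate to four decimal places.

(1.4630, 0.3951)

At (5/2, -1): F = (28.0000, -11.5000).
Jacobian J = [[-8·x₁·x₂ + 4·x₁ - 5·x₂^2 + 2, -4·x₁^2 - 10·x₁·x₂], [x₂, x₁ + 5]].
At the point, J = [[27.0000, 0.0000], [-1.0000, 7.5000]] (det J = 202.5000).
Solving J·Δ = −F gives Δ = (-1.0370, 1.3951).
Then the next iterate is (x₁, x₂)₁ = (1.4630, 0.3951).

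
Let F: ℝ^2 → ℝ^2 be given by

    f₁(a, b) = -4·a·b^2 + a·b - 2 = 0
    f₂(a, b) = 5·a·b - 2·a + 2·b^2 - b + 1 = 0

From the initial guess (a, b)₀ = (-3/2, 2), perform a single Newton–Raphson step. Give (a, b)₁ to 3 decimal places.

At (-3/2, 2): F = (19.000, -5.000).
Jacobian J = [[-4·b^2 + b, -8·a·b + a], [5·b - 2, 5·a + 4·b - 1]].
At the point, J = [[-14.000, 22.500], [8.000, -0.500]] (det J = -173.000).
Solving J·Δ = −F gives Δ = (0.595, -0.474).
Then the next iterate is (a, b)₁ = (-0.905, 1.526).

(-0.905, 1.526)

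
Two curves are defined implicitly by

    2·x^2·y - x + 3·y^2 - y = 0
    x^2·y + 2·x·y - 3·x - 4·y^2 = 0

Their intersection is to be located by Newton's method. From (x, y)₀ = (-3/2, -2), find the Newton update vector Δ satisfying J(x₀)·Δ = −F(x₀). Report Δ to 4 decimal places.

At (-3/2, -2): F = (6.5000, -10.0000).
Jacobian J = [[4·x·y - 1, 2·x^2 + 6·y - 1], [2·x·y + 2·y - 3, x^2 + 2·x - 8·y]].
At the point, J = [[11.0000, -8.5000], [-1.0000, 15.2500]] (det J = 159.2500).
Solving J·Δ = −F gives Δ = (-0.0887, 0.6499).

(-0.0887, 0.6499)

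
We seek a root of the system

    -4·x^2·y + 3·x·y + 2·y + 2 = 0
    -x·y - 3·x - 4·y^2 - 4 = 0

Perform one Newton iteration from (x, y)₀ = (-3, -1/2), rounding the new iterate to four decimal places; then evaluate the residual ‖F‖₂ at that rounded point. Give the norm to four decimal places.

7.2315

At (-3, -1/2): F = (23.5000, 2.5000).
Jacobian J = [[-8·x·y + 3·y, -4·x^2 + 3·x + 2], [-y - 3, -x - 8·y]].
At the point, J = [[-13.5000, -43.0000], [-2.5000, 7.0000]] (det J = -202.0000).
Solving J·Δ = −F gives Δ = (1.3465, 0.1238).
Then the next iterate is (x, y)₁ = (-1.6535, -0.3762).
Re-evaluating at (-1.6535, -0.3762): F = (7.227957, -0.227652), so ‖F‖₂ = 7.2315.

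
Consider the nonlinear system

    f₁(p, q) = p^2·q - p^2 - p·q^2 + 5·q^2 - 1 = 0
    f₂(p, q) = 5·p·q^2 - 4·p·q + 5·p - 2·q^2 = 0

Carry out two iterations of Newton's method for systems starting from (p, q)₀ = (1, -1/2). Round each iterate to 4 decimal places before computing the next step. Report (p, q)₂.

(-0.0257, -0.5237)

At (1, -1/2): F = (-1.5000, 7.7500).
Jacobian J = [[2·p·q - 2·p - q^2, p^2 - 2·p·q + 10·q], [5·q^2 - 4·q + 5, 10·p·q - 4·p - 4·q]].
At the point, J = [[-3.2500, -3.0000], [8.2500, -7.0000]] (det J = 47.5000).
Solving J·Δ = −F gives Δ = (-0.7105, 0.2697).
Then the next iterate is (p, q)₁ = (0.2895, -0.2303).
Round to (0.2895, -0.2303) and repeat: F = (-0.853276, 1.684884), J = [[-0.765382, -2.085846], [6.186390, -0.903518]].
Δ = (-0.3152, -0.2934), so (p, q)₂ = (-0.0257, -0.5237).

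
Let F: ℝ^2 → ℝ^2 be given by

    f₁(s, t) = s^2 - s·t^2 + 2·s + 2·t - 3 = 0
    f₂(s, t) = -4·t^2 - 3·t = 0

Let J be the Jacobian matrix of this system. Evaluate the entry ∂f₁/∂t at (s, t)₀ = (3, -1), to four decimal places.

∂f₁/∂t = -2·s·t + 2.
At (3, -1) this is 8.0000.

8.0000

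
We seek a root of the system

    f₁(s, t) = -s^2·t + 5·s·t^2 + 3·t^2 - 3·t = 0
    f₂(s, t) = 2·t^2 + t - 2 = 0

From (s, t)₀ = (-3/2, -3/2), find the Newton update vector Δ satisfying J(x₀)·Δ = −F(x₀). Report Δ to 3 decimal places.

(0.089, 0.200)

At (-3/2, -3/2): F = (-2.250, 1.000).
Jacobian J = [[-2·s·t + 5·t^2, -s^2 + 10·s·t + 6·t - 3], [0, 4·t + 1]].
At the point, J = [[6.750, 8.250], [0.000, -5.000]] (det J = -33.750).
Solving J·Δ = −F gives Δ = (0.089, 0.200).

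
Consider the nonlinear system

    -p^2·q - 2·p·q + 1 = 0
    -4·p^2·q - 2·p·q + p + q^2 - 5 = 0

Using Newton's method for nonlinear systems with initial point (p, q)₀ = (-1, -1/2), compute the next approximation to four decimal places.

(-2.6250, -1.0000)

At (-1, -1/2): F = (0.5000, -4.7500).
Jacobian J = [[-2·p·q - 2·q, -p^2 - 2·p], [-8·p·q - 2·q + 1, -4·p^2 - 2·p + 2·q]].
At the point, J = [[0.0000, 1.0000], [-2.0000, -3.0000]] (det J = 2.0000).
Solving J·Δ = −F gives Δ = (-1.6250, -0.5000).
Then the next iterate is (p, q)₁ = (-2.6250, -1.0000).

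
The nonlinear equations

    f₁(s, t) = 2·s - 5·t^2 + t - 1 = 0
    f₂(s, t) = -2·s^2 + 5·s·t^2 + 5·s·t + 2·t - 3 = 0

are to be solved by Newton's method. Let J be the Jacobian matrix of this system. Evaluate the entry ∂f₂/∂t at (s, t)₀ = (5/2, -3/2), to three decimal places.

-23.000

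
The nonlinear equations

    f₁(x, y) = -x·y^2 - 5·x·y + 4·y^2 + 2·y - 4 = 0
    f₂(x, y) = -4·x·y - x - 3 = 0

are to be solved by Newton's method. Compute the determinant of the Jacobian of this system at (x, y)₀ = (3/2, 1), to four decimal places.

33.5000

J = [[-y^2 - 5·y, -2·x·y - 5·x + 8·y + 2], [-4·y - 1, -4·x]].
At the point, J = [[-6.0000, -0.5000], [-5.0000, -6.0000]].
det J = 33.5000.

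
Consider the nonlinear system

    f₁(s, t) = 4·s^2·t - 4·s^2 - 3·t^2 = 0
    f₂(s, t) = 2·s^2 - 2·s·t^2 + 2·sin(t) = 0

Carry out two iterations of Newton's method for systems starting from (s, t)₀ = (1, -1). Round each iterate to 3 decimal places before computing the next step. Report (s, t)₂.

(0.400, -0.193)

At (1, -1): F = (-11.000, -1.68294).
Jacobian J = [[8·s·t - 8·s, 4·s^2 - 6·t], [4·s - 2·t^2, -4·s·t + 2·cos(t)]].
At the point, J = [[-16.000, 10.000], [2.000, 5.08060]] (det J = -101.28967).
Solving J·Δ = −F gives Δ = (-0.386, 0.483).
Then the next iterate is (s, t)₁ = (0.614, -0.517).
Round to (0.614, -0.517) and repeat: F = (-3.08948, -0.56279), J = [[-7.45150, 4.60998], [1.92142, 3.00836]].
Δ = (-0.214, 0.324), so (s, t)₂ = (0.400, -0.193).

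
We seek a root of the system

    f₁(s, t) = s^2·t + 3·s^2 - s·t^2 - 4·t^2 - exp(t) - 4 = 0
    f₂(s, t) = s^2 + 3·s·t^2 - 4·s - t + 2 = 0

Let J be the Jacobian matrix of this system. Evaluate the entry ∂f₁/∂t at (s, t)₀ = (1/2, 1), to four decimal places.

-11.4683

∂f₁/∂t = s^2 - 2·s·t - 8·t - exp(t).
At (1/2, 1) this is -11.4683.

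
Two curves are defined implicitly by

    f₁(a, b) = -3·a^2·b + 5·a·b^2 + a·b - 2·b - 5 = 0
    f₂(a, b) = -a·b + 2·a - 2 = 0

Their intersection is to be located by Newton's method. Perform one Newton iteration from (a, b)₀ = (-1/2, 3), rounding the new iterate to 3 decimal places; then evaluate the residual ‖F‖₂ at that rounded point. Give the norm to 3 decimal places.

3782.767

At (-1/2, 3): F = (-37.250, -1.500).
Jacobian J = [[-6·a·b + 5·b^2 + b, -3·a^2 + 10·a·b + a - 2], [-b + 2, -a]].
At the point, J = [[57.000, -18.250], [-1.000, 0.500]] (det J = 10.250).
Solving J·Δ = −F gives Δ = (4.488, 11.976).
Then the next iterate is (a, b)₁ = (3.988, 14.976).
Re-evaluating at (3.988, 14.976): F = (3782.38559, -53.74829), so ‖F‖₂ = 3782.767.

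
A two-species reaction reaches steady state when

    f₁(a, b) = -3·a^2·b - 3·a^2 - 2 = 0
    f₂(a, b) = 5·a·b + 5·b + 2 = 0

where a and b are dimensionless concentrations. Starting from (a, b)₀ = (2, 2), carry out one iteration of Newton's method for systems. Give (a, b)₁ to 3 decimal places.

At (2, 2): F = (-38.000, 32.000).
Jacobian J = [[-6·a·b - 6·a, -3·a^2], [5·b, 5·a + 5]].
At the point, J = [[-36.000, -12.000], [10.000, 15.000]] (det J = -420.000).
Solving J·Δ = −F gives Δ = (-0.443, -1.838).
Then the next iterate is (a, b)₁ = (1.557, 0.162).

(1.557, 0.162)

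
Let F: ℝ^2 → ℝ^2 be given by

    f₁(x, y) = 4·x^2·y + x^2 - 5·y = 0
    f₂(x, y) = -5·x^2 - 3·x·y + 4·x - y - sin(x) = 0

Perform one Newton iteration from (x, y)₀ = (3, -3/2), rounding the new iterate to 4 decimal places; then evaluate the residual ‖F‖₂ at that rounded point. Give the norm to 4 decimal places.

10.6391

At (3, -3/2): F = (-37.5000, -18.141120).
Jacobian J = [[8·x·y + 2·x, 4·x^2 - 5], [-10·x - 3·y - cos(x) + 4, -3·x - 1]].
At the point, J = [[-30.0000, 31.0000], [-20.510008, -10.0000]] (det J = 935.810233).
Solving J·Δ = −F gives Δ = (-1.0017, 0.2403).
Then the next iterate is (x, y)₁ = (1.9983, -1.2597).
Re-evaluating at (1.9983, -1.2597): F = (-9.829248, -4.071342), so ‖F‖₂ = 10.6391.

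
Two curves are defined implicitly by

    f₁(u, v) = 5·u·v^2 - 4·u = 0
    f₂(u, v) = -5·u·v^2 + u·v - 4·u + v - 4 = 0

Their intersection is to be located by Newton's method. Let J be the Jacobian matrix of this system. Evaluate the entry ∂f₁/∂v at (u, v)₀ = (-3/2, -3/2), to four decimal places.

∂f₁/∂v = 10·u·v.
At (-3/2, -3/2) this is 22.5000.

22.5000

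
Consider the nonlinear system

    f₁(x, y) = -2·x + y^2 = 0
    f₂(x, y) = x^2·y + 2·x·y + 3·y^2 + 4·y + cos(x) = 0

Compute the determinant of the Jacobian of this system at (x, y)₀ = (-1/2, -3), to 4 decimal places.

J = [[-2, 2·y], [2·x·y + 2·y - sin(x), x^2 + 2·x + 6·y + 4]].
At the point, J = [[-2.0000, -6.0000], [-2.520574, -14.7500]].
det J = 14.3766.

14.3766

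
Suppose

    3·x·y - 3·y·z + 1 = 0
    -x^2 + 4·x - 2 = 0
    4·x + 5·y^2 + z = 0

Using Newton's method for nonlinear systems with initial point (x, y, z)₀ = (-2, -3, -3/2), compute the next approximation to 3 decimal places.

At (-2, -3, -3/2): F = (5.500, -14.000, 35.500).
Jacobian J = [[3·y, 3·x - 3·z, -3·y], [-2·x + 4, 0, 0], [4, 10·y, 1]].
At the point, J = [[-9.000, -1.500, 9.000], [8.000, 0.000, 0.000], [4.000, -30.000, 1.000]] (det J = -2148.000).
Solving J·Δ = −F gives Δ = (1.750, 1.463, 1.383).
Then the next iterate is (x, y, z)₁ = (-0.250, -1.537, -0.117).

(-0.250, -1.537, -0.117)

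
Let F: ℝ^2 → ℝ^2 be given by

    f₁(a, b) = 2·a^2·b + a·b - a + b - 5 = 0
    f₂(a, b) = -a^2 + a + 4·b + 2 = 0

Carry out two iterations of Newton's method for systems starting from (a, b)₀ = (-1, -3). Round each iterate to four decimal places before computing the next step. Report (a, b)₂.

(-4.6717, 1.5293)

At (-1, -3): F = (-10.0000, -12.0000).
Jacobian J = [[4·a·b + b - 1, 2·a^2 + a + 1], [-2·a + 1, 4]].
At the point, J = [[8.0000, 2.0000], [3.0000, 4.0000]] (det J = 26.0000).
Solving J·Δ = −F gives Δ = (0.6154, 2.5385).
Then the next iterate is (a, b)₁ = (-0.3846, -0.4615).
Round to (-0.3846, -0.4615) and repeat: F = (-5.035935, -0.378517), J = [[-0.751528, 0.911234], [1.7692, 4.0000]].
Δ = (-4.2871, 1.9908), so (a, b)₂ = (-4.6717, 1.5293).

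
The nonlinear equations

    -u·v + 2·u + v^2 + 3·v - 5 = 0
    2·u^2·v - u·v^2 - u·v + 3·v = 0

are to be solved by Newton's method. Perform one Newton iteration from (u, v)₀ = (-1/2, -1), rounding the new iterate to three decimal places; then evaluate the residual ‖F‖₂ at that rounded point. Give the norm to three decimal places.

47.416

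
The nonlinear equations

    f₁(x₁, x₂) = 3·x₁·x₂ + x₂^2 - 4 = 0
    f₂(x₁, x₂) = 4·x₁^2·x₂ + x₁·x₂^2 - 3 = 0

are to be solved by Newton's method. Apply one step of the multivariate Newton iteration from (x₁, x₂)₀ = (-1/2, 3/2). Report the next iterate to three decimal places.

At (-1/2, 3/2): F = (-4.000, -2.625).
Jacobian J = [[3·x₂, 3·x₁ + 2·x₂], [8·x₁·x₂ + x₂^2, 4·x₁^2 + 2·x₁·x₂]].
At the point, J = [[4.500, 1.500], [-3.750, -0.500]] (det J = 3.375).
Solving J·Δ = −F gives Δ = (-1.759, 7.944).
Then the next iterate is (x₁, x₂)₁ = (-2.259, 9.444).

(-2.259, 9.444)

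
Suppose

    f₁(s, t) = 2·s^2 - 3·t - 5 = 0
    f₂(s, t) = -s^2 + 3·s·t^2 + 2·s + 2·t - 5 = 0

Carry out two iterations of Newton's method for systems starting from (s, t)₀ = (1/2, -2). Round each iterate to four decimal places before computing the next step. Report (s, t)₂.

At (1/2, -2): F = (1.5000, -2.2500).
Jacobian J = [[4·s, -3], [-2·s + 3·t^2 + 2, 6·s·t + 2]].
At the point, J = [[2.0000, -3.0000], [13.0000, -4.0000]] (det J = 31.0000).
Solving J·Δ = −F gives Δ = (0.4113, 0.7742).
Then the next iterate is (s, t)₁ = (0.9113, -1.2258).
Round to (0.9113, -1.2258) and repeat: F = (0.338335, -2.351549), J = [[3.6452, -3.0000], [4.685157, -4.702429]].
Δ = (-2.8017, -3.2915), so (s, t)₂ = (-1.8904, -4.5173).

(-1.8904, -4.5173)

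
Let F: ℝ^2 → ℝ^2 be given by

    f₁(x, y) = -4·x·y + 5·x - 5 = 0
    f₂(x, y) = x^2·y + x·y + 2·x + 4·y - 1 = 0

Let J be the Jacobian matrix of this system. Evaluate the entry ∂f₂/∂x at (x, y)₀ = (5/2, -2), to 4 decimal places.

-10.0000

∂f₂/∂x = 2·x·y + y + 2.
At (5/2, -2) this is -10.0000.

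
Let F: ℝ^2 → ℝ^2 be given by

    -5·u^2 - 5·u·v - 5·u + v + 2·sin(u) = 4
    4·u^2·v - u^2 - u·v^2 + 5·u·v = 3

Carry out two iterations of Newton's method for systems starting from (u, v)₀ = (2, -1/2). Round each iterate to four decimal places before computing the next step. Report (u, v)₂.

(-0.1388, -0.3370)

At (2, -1/2): F = (-27.681405, -20.5000).
Jacobian J = [[-10·u - 5·v + 2·cos(u) - 5, -5·u + 1], [8·u·v - 2·u - v^2 + 5·v, 4·u^2 - 2·u·v + 5·u]].
At the point, J = [[-23.332294, -9.0000], [-14.7500, 28.0000]] (det J = -786.054223).
Solving J·Δ = −F gives Δ = (-1.2208, 0.0891).
Then the next iterate is (u, v)₁ = (0.7792, -0.4109).
Round to (0.7792, -0.4109) and repeat: F = (-8.336376, -6.337494), J = [[-9.314548, -2.8960], [-6.343125, 6.964957]].
Δ = (-0.9180, 0.0739), so (u, v)₂ = (-0.1388, -0.3370).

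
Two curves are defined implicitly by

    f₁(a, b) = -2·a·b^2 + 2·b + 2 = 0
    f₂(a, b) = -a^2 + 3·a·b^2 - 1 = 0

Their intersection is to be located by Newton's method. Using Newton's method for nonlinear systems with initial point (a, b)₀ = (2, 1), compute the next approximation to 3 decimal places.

(2.200, 0.933)

At (2, 1): F = (0.000, 1.000).
Jacobian J = [[-2·b^2, -4·a·b + 2], [-2·a + 3·b^2, 6·a·b]].
At the point, J = [[-2.000, -6.000], [-1.000, 12.000]] (det J = -30.000).
Solving J·Δ = −F gives Δ = (0.200, -0.067).
Then the next iterate is (a, b)₁ = (2.200, 0.933).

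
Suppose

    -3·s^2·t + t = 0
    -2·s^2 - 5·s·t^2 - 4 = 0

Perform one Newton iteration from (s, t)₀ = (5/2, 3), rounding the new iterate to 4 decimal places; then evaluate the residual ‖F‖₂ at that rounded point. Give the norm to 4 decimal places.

At (5/2, 3): F = (-53.2500, -129.0000).
Jacobian J = [[-6·s·t, -3·s^2 + 1], [-4·s - 5·t^2, -10·s·t]].
At the point, J = [[-45.0000, -17.7500], [-55.0000, -75.0000]] (det J = 2398.7500).
Solving J·Δ = −F gives Δ = (-0.7104, -1.1991).
Then the next iterate is (s, t)₁ = (1.7896, 1.8009).
Re-evaluating at (1.7896, 1.8009): F = (-15.502155, -39.425855), so ‖F‖₂ = 42.3641.

42.3641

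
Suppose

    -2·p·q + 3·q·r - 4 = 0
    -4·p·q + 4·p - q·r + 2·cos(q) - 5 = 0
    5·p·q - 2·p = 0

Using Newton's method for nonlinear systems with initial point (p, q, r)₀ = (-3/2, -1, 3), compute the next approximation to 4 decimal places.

(9.3367, -9.7143, -29.9660)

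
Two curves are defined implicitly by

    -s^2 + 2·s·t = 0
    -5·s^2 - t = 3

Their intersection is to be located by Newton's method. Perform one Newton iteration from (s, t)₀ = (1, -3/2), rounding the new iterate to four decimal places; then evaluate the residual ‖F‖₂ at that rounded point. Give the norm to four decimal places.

2.4704

At (1, -3/2): F = (-4.0000, -6.5000).
Jacobian J = [[-2·s + 2·t, 2·s], [-10·s, -1]].
At the point, J = [[-5.0000, 2.0000], [-10.0000, -1.0000]] (det J = 25.0000).
Solving J·Δ = −F gives Δ = (-0.6800, 0.3000).
Then the next iterate is (s, t)₁ = (0.3200, -1.2000).
Re-evaluating at (0.3200, -1.2000): F = (-0.8704, -2.3120), so ‖F‖₂ = 2.4704.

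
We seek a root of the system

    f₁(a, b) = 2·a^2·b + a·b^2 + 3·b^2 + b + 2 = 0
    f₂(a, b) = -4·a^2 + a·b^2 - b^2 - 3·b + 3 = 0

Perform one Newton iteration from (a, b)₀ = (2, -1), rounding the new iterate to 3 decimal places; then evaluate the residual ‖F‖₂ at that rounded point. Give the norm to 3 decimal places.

At (2, -1): F = (-2.000, -9.000).
Jacobian J = [[4·a·b + b^2, 2·a^2 + 2·a·b + 6·b + 1], [-8·a + b^2, 2·a·b - 2·b - 3]].
At the point, J = [[-7.000, -1.000], [-15.000, -5.000]] (det J = 20.000).
Solving J·Δ = −F gives Δ = (-0.050, -1.650).
Then the next iterate is (a, b)₁ = (1.950, -2.650).
Re-evaluating at (1.950, -2.650): F = (13.95812, 2.41137), so ‖F‖₂ = 14.165.

14.165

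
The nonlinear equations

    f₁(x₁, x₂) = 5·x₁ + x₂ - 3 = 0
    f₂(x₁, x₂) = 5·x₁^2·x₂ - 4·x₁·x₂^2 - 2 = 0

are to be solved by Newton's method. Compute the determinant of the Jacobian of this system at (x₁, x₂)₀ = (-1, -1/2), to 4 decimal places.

1.0000

J = [[5, 1], [10·x₁·x₂ - 4·x₂^2, 5·x₁^2 - 8·x₁·x₂]].
At the point, J = [[5.0000, 1.0000], [4.0000, 1.0000]].
det J = 1.0000.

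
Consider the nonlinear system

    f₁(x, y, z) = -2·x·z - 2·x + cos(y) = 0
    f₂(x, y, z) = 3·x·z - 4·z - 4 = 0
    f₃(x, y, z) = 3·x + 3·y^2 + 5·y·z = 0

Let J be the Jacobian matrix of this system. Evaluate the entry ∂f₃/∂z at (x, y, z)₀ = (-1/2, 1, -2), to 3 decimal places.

∂f₃/∂z = 5·y.
At (-1/2, 1, -2) this is 5.000.

5.000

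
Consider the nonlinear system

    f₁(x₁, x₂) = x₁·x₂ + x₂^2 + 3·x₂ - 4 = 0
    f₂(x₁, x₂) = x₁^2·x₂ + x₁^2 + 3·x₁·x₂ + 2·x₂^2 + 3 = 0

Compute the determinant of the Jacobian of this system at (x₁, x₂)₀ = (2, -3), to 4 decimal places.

-11.0000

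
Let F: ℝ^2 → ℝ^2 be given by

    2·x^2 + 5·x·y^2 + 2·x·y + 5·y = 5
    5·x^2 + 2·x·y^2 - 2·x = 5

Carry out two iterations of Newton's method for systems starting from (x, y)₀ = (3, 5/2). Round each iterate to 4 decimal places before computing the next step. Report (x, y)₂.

(1.4781, 0.7961)

At (3, 5/2): F = (134.2500, 71.5000).
Jacobian J = [[4·x + 5·y^2 + 2·y, 10·x·y + 2·x + 5], [10·x + 2·y^2 - 2, 4·x·y]].
At the point, J = [[48.2500, 86.0000], [40.5000, 30.0000]] (det J = -2035.5000).
Solving J·Δ = −F gives Δ = (-1.0423, -0.9763).
Then the next iterate is (x, y)₁ = (1.9577, 1.5237).
Round to (1.9577, 1.5237) and repeat: F = (38.975159, 19.337781), J = [[22.486508, 38.744875], [22.220323, 11.931790]].
Δ = (-0.4796, -0.7276), so (x, y)₂ = (1.4781, 0.7961).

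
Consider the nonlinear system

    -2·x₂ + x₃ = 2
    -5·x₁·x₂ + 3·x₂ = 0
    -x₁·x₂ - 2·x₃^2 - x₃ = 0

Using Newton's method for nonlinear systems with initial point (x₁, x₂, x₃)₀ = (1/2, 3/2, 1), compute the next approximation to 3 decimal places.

(0.450, -0.755, 0.491)

At (1/2, 3/2, 1): F = (-4.000, 0.750, -3.750).
Jacobian J = [[0, -2, 1], [-5·x₂, -5·x₁ + 3, 0], [-x₂, -x₁, -4·x₃ - 1]].
At the point, J = [[0.000, -2.000, 1.000], [-7.500, 0.500, 0.000], [-1.500, -0.500, -5.000]] (det J = 79.500).
Solving J·Δ = −F gives Δ = (-0.050, -2.255, -0.509).
Then the next iterate is (x₁, x₂, x₃)₁ = (0.450, -0.755, 0.491).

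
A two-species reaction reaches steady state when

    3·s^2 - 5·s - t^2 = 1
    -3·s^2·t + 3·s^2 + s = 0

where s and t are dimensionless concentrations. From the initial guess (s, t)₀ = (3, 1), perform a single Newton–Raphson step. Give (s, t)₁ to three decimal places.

At (3, 1): F = (10.000, 3.000).
Jacobian J = [[6·s - 5, -2·t], [-6·s·t + 6·s + 1, -3·s^2]].
At the point, J = [[13.000, -2.000], [1.000, -27.000]] (det J = -349.000).
Solving J·Δ = −F gives Δ = (-0.756, 0.083).
Then the next iterate is (s, t)₁ = (2.244, 1.083).

(2.244, 1.083)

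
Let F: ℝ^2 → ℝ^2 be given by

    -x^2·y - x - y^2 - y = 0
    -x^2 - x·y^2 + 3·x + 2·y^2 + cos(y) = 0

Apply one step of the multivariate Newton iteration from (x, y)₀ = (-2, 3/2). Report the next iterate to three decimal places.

At (-2, 3/2): F = (-7.750, -0.92926).
Jacobian J = [[-2·x·y - 1, -x^2 - 2·y - 1], [-2·x - y^2 + 3, -2·x·y + 4·y - sin(y)]].
At the point, J = [[5.000, -8.000], [4.750, 11.00251]] (det J = 93.01253).
Solving J·Δ = −F gives Δ = (0.997, -0.346).
Then the next iterate is (x, y)₁ = (-1.003, 1.154).

(-1.003, 1.154)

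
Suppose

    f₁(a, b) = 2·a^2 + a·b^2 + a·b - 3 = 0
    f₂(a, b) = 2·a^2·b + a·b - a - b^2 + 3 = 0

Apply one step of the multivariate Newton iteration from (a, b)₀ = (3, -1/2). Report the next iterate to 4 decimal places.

At (3, -1/2): F = (14.2500, -10.7500).
Jacobian J = [[4·a + b^2 + b, 2·a·b + a], [4·a·b + b - 1, 2·a^2 + a - 2·b]].
At the point, J = [[11.7500, 0.0000], [-7.5000, 22.0000]] (det J = 258.5000).
Solving J·Δ = −F gives Δ = (-1.2128, 0.0752).
Then the next iterate is (a, b)₁ = (1.7872, -0.4248).

(1.7872, -0.4248)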